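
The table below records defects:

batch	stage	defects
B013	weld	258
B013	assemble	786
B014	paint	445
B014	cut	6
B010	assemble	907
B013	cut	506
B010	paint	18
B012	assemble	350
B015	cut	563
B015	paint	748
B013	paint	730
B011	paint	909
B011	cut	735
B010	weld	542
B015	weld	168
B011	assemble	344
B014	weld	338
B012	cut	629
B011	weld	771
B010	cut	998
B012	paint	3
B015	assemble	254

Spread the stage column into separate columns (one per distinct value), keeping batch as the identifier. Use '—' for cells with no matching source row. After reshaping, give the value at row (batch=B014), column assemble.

No long-format row has batch=B014 and stage=assemble, so the cell is —.

—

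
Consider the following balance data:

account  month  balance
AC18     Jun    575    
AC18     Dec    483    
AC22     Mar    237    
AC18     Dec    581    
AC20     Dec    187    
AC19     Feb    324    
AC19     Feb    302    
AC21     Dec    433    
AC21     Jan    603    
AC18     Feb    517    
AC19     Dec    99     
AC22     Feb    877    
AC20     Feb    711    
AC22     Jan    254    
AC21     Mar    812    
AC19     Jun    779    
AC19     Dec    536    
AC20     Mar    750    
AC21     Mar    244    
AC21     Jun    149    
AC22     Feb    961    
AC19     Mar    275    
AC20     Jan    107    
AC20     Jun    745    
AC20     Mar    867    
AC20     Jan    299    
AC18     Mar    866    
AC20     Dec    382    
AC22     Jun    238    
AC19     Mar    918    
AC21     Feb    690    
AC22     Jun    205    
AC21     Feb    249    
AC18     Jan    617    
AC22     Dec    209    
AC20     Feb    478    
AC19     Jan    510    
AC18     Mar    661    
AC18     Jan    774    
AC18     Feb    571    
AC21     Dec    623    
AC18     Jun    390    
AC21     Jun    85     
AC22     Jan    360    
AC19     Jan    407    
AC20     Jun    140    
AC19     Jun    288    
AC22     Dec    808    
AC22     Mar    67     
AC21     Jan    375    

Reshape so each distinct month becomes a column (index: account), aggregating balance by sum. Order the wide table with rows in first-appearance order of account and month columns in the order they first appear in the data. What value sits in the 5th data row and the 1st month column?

With rows in first-appearance order of account, row 5 is account=AC21. month columns in first-appearance order: Jun, Dec, Mar, Feb, Jan; column 1 is Jun.
Long rows with account=AC21, month=Jun: 149 + 85 = 234.

234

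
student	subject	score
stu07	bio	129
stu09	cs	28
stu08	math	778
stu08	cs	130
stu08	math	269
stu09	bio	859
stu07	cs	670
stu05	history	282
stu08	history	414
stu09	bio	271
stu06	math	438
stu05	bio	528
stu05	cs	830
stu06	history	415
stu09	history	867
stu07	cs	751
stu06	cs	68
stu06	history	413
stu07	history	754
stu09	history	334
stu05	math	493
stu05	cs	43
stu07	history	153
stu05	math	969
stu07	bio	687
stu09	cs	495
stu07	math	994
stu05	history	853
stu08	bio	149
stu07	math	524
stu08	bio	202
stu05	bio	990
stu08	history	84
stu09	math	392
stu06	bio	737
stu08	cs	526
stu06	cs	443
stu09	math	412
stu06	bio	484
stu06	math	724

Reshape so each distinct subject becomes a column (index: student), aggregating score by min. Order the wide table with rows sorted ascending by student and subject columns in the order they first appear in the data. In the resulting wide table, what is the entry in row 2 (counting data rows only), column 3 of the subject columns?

438

With rows sorted ascending by student, row 2 is student=stu06. subject columns in first-appearance order: bio, cs, math, history; column 3 is math.
Long rows with student=stu06, subject=math: min(438, 724) = 438.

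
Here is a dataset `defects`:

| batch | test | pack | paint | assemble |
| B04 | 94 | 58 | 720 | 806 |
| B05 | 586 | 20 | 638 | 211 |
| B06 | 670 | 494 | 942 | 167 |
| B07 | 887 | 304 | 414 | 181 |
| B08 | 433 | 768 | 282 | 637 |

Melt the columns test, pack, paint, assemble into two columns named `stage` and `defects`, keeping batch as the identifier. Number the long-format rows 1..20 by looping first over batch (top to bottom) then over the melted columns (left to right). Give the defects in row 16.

20 rows total (5 × 4). Row 16: index ⌊(16-1)/4⌋ = 3 into batch → B07; (16-1) mod 4 = 3 into the melted columns → assemble.
So row 16 is (B07, assemble, 181); defects = 181.

181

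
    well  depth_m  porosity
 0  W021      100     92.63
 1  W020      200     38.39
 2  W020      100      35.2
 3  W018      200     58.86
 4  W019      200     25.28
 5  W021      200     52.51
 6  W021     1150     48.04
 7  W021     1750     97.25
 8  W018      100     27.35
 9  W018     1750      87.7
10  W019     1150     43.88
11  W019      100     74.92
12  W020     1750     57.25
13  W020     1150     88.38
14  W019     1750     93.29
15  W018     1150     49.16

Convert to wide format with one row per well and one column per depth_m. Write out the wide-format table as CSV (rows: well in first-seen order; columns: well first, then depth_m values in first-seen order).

well,100,200,1150,1750
W021,92.63,52.51,48.04,97.25
W020,35.2,38.39,88.38,57.25
W018,27.35,58.86,49.16,87.7
W019,74.92,25.28,43.88,93.29

Columns: well plus the 4 distinct depth_m values (100, 200, 1150, 1750).
For example, row W021 column 100 takes porosity=92.63 from the long row (W021, 100).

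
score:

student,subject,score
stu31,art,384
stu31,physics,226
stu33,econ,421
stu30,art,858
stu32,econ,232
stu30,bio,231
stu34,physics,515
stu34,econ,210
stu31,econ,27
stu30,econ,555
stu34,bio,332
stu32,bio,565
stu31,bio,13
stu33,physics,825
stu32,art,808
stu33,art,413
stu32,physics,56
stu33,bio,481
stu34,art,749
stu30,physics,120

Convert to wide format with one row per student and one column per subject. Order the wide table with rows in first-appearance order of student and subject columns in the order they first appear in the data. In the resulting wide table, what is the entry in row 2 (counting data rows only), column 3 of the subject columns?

421

With rows in first-appearance order of student, row 2 is student=stu33. subject columns in first-appearance order: art, physics, econ, bio; column 3 is econ.
Long rows with student=stu33, subject=econ: score = 421.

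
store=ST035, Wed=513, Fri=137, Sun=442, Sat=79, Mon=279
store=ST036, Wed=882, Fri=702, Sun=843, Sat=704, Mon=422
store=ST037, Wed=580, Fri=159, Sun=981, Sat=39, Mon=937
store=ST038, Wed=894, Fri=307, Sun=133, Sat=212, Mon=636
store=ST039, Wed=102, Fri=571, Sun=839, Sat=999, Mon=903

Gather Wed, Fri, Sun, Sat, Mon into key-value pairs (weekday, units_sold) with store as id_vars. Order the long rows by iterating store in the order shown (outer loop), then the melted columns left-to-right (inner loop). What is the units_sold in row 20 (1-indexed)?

636

25 rows total (5 × 5). Row 20: index ⌊(20-1)/5⌋ = 3 into store → ST038; (20-1) mod 5 = 4 into the melted columns → Mon.
So row 20 is (ST038, Mon, 636); units_sold = 636.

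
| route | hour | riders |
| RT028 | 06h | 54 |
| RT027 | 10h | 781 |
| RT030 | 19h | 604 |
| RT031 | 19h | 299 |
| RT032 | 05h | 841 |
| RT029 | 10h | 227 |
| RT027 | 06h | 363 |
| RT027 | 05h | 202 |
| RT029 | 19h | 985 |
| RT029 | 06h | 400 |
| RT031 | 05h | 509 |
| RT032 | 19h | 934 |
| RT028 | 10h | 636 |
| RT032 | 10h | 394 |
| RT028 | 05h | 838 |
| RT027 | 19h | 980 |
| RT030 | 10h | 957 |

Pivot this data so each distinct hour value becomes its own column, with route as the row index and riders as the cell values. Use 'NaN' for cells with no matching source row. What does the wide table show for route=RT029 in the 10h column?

The long row with route=RT029, hour=10h has riders=227.

227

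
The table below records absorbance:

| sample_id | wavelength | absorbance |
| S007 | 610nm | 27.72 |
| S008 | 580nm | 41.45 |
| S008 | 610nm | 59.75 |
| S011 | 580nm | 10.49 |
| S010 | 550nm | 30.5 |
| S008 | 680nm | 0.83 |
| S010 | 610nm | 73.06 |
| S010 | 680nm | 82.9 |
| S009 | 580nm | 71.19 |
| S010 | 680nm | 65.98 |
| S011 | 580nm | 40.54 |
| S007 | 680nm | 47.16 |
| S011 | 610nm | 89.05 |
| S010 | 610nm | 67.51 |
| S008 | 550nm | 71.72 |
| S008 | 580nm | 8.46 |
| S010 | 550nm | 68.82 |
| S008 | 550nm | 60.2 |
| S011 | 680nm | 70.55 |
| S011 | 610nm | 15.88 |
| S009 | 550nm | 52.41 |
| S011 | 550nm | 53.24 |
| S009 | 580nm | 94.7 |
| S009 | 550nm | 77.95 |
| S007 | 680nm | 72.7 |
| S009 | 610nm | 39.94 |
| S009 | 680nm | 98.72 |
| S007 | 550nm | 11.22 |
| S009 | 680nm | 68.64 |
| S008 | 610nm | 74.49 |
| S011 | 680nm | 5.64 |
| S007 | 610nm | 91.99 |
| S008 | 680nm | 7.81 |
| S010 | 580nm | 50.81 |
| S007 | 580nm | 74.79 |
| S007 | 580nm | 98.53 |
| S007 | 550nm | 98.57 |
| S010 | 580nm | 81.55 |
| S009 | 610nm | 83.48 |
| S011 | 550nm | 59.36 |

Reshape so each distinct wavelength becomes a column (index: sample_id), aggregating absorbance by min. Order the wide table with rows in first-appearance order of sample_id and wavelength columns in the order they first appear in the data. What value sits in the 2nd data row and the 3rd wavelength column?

With rows in first-appearance order of sample_id, row 2 is sample_id=S008. wavelength columns in first-appearance order: 610nm, 580nm, 550nm, 680nm; column 3 is 550nm.
Long rows with sample_id=S008, wavelength=550nm: min(71.72, 60.2) = 60.2.

60.2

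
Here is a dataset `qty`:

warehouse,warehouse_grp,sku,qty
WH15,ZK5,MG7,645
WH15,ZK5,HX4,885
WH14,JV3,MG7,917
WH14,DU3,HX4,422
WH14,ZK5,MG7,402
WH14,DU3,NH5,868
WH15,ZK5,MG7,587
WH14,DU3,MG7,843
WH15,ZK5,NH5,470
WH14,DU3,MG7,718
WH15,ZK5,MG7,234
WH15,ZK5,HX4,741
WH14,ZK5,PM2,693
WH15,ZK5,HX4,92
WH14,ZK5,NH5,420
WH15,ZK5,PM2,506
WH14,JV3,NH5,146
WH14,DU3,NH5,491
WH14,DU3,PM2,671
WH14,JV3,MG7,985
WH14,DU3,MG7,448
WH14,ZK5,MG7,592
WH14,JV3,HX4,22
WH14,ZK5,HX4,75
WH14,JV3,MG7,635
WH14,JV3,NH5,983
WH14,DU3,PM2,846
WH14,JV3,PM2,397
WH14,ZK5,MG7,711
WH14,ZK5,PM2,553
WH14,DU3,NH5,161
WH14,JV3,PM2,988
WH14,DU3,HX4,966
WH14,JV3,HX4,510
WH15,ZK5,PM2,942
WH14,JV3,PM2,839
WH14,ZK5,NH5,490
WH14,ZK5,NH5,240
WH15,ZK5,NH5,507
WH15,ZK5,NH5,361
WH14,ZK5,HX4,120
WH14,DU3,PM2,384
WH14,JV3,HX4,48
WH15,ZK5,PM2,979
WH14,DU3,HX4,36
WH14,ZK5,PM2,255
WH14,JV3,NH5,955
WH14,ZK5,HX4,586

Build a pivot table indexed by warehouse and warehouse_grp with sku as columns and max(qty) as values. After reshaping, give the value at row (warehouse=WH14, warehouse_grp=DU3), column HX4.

966

Rows with warehouse=WH14, warehouse_grp=DU3 and sku=HX4: qty values are 422, 966, 36.
max(422, 966, 36) = 966.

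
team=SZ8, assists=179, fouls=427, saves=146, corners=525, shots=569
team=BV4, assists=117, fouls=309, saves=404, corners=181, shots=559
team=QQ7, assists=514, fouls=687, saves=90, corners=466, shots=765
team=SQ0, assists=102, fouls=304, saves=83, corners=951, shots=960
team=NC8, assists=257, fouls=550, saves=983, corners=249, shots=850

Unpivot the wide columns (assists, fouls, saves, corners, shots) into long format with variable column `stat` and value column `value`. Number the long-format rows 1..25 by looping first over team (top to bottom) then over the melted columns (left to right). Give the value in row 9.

25 rows total (5 × 5). Row 9: index ⌊(9-1)/5⌋ = 1 into team → BV4; (9-1) mod 5 = 3 into the melted columns → corners.
So row 9 is (BV4, corners, 181); value = 181.

181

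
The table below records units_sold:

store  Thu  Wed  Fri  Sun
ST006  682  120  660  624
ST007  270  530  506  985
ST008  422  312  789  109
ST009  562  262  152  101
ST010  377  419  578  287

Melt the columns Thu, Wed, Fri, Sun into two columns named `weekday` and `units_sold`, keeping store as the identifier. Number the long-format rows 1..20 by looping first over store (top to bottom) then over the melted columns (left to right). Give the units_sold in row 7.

20 rows total (5 × 4). Row 7: index ⌊(7-1)/4⌋ = 1 into store → ST007; (7-1) mod 4 = 2 into the melted columns → Fri.
So row 7 is (ST007, Fri, 506); units_sold = 506.

506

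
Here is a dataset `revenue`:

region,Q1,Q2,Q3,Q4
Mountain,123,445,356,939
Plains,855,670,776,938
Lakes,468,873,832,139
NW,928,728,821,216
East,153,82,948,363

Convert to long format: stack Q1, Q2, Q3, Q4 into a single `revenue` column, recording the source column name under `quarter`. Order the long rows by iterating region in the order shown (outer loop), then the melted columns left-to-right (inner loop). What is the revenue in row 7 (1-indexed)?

20 rows total (5 × 4). Row 7: index ⌊(7-1)/4⌋ = 1 into region → Plains; (7-1) mod 4 = 2 into the melted columns → Q3.
So row 7 is (Plains, Q3, 776); revenue = 776.

776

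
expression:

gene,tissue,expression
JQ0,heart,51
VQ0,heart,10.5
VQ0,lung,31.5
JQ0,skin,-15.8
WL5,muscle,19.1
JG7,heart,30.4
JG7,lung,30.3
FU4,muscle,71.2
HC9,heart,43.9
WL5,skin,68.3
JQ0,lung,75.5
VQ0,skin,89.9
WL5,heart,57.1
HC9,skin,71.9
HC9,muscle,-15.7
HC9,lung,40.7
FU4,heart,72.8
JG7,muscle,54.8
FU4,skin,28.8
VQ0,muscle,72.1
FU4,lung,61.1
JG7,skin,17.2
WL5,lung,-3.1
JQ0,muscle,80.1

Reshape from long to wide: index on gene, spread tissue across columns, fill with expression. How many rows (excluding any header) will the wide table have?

6

6 distinct gene values → 6 rows.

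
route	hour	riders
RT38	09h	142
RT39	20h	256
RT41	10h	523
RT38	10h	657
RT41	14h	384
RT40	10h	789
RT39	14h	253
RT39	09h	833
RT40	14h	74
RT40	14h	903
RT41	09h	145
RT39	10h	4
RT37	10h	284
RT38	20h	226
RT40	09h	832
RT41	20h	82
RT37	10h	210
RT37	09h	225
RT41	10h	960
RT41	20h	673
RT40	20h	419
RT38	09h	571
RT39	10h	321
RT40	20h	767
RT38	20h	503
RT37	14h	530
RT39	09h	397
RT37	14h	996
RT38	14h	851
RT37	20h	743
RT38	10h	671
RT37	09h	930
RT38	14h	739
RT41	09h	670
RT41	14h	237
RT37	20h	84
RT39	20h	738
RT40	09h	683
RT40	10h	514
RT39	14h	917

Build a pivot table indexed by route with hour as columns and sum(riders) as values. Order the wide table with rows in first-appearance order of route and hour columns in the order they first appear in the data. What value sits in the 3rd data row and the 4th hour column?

621

With rows in first-appearance order of route, row 3 is route=RT41. hour columns in first-appearance order: 09h, 20h, 10h, 14h; column 4 is 14h.
Long rows with route=RT41, hour=14h: 384 + 237 = 621.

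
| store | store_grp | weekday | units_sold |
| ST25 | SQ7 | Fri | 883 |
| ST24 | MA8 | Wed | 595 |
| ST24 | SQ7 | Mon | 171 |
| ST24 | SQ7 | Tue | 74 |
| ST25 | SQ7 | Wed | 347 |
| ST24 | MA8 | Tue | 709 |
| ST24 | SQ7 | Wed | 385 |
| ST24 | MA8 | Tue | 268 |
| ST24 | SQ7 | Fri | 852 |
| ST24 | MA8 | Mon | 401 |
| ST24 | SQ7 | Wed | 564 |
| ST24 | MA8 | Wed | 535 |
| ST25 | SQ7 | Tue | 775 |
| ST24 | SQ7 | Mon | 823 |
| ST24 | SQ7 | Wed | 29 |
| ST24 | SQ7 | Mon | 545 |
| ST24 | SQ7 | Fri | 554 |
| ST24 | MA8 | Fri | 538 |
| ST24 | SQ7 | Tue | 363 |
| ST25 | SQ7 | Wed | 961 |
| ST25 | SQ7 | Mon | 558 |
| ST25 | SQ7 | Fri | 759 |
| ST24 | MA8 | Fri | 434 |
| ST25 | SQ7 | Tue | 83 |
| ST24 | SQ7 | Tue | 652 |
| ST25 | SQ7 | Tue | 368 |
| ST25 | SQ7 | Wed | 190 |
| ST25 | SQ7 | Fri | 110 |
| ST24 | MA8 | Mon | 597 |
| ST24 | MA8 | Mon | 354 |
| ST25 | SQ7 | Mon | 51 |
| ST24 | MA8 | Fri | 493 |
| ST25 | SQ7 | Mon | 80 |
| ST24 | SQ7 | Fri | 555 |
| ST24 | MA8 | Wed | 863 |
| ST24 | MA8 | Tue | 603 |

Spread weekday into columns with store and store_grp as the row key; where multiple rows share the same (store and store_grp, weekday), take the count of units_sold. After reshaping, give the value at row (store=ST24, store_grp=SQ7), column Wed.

3

Rows with store=ST24, store_grp=SQ7 and weekday=Wed: units_sold values are 385, 564, 29.
3 rows match — count = 3.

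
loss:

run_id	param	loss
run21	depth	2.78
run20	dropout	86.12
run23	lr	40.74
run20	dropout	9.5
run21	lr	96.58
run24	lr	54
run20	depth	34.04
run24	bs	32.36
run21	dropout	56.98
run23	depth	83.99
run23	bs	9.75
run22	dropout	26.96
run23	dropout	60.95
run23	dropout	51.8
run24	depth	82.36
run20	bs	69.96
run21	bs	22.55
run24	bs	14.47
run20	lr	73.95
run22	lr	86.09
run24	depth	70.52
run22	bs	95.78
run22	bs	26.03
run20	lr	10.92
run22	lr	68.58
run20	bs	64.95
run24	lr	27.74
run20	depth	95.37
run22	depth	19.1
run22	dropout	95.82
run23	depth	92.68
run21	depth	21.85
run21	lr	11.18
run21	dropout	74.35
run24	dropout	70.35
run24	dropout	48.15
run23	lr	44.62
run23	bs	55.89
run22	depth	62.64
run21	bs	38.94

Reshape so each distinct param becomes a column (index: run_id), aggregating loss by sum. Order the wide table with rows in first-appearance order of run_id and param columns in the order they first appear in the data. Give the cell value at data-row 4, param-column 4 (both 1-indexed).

With rows in first-appearance order of run_id, row 4 is run_id=run24. param columns in first-appearance order: depth, dropout, lr, bs; column 4 is bs.
Long rows with run_id=run24, param=bs: 32.36 + 14.47 = 46.83.

46.83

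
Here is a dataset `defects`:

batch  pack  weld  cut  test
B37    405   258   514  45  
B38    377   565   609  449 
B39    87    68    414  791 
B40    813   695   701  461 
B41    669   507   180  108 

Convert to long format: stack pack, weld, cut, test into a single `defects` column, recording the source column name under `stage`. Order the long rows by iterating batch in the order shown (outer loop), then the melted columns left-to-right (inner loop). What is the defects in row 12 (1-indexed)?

20 rows total (5 × 4). Row 12: index ⌊(12-1)/4⌋ = 2 into batch → B39; (12-1) mod 4 = 3 into the melted columns → test.
So row 12 is (B39, test, 791); defects = 791.

791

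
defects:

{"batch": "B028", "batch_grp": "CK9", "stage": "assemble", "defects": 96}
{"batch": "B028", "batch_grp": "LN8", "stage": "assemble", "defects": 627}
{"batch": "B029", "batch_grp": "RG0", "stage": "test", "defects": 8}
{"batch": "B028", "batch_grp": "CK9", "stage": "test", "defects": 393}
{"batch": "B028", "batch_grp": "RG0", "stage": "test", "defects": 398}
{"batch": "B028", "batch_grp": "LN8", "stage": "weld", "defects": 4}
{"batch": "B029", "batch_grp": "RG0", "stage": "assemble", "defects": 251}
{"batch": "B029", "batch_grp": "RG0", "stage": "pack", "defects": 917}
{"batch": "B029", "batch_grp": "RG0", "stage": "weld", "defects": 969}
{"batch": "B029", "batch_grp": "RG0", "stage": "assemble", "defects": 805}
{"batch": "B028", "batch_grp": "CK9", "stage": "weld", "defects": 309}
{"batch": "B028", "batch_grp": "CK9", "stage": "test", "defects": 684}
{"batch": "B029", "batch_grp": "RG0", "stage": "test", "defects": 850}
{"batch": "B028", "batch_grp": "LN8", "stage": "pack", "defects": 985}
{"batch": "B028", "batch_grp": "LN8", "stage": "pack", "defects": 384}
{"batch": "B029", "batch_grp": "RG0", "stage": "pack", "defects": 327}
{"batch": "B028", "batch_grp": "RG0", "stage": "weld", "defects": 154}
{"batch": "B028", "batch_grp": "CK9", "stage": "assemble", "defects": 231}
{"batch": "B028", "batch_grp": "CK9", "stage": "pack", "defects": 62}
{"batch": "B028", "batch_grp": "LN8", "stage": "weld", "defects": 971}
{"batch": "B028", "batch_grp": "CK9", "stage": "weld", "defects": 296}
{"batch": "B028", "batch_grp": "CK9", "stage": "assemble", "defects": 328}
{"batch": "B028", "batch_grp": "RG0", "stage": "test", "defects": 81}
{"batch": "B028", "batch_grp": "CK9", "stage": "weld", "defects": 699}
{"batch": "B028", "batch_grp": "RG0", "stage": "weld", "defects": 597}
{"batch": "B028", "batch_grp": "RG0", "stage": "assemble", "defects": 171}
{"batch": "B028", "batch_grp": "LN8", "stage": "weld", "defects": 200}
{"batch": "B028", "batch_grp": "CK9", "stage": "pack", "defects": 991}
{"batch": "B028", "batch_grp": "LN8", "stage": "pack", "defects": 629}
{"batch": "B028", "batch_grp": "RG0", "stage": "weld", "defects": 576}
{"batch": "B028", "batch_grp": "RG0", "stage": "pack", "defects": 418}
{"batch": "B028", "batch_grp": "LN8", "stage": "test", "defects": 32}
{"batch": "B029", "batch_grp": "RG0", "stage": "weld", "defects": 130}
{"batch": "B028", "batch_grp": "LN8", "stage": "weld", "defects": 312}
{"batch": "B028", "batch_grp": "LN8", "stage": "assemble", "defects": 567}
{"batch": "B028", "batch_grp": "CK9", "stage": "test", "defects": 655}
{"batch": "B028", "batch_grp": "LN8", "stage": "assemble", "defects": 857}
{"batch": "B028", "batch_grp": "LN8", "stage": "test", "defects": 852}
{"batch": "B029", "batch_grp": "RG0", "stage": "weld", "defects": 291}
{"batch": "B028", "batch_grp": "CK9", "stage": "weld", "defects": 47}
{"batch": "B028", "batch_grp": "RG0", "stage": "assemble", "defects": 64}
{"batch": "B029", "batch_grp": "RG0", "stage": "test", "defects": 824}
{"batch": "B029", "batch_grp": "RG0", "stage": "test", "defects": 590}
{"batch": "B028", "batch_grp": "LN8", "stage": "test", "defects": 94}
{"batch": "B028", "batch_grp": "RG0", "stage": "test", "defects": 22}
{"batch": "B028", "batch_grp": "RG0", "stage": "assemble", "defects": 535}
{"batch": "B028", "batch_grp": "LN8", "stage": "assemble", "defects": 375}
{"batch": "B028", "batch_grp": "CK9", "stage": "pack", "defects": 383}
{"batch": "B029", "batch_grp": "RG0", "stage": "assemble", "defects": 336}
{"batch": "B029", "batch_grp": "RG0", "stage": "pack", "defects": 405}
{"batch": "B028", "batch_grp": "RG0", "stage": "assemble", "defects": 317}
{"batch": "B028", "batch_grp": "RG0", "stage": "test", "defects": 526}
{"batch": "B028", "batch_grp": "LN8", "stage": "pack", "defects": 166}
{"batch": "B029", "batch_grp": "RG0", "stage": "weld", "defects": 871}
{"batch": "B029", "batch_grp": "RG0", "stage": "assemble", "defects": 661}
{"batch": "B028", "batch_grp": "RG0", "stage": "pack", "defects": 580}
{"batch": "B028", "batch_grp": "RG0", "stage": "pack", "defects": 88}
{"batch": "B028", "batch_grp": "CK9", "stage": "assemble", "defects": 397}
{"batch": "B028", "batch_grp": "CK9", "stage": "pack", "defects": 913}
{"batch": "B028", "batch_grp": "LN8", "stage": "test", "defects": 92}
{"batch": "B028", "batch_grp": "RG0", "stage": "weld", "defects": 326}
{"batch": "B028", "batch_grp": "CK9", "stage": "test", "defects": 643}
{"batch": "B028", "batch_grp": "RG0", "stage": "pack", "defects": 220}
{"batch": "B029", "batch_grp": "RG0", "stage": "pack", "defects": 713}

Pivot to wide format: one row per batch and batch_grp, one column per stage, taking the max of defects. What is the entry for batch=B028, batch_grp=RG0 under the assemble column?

535

Rows with batch=B028, batch_grp=RG0 and stage=assemble: defects values are 171, 64, 535, 317.
max(171, 64, 535, 317) = 535.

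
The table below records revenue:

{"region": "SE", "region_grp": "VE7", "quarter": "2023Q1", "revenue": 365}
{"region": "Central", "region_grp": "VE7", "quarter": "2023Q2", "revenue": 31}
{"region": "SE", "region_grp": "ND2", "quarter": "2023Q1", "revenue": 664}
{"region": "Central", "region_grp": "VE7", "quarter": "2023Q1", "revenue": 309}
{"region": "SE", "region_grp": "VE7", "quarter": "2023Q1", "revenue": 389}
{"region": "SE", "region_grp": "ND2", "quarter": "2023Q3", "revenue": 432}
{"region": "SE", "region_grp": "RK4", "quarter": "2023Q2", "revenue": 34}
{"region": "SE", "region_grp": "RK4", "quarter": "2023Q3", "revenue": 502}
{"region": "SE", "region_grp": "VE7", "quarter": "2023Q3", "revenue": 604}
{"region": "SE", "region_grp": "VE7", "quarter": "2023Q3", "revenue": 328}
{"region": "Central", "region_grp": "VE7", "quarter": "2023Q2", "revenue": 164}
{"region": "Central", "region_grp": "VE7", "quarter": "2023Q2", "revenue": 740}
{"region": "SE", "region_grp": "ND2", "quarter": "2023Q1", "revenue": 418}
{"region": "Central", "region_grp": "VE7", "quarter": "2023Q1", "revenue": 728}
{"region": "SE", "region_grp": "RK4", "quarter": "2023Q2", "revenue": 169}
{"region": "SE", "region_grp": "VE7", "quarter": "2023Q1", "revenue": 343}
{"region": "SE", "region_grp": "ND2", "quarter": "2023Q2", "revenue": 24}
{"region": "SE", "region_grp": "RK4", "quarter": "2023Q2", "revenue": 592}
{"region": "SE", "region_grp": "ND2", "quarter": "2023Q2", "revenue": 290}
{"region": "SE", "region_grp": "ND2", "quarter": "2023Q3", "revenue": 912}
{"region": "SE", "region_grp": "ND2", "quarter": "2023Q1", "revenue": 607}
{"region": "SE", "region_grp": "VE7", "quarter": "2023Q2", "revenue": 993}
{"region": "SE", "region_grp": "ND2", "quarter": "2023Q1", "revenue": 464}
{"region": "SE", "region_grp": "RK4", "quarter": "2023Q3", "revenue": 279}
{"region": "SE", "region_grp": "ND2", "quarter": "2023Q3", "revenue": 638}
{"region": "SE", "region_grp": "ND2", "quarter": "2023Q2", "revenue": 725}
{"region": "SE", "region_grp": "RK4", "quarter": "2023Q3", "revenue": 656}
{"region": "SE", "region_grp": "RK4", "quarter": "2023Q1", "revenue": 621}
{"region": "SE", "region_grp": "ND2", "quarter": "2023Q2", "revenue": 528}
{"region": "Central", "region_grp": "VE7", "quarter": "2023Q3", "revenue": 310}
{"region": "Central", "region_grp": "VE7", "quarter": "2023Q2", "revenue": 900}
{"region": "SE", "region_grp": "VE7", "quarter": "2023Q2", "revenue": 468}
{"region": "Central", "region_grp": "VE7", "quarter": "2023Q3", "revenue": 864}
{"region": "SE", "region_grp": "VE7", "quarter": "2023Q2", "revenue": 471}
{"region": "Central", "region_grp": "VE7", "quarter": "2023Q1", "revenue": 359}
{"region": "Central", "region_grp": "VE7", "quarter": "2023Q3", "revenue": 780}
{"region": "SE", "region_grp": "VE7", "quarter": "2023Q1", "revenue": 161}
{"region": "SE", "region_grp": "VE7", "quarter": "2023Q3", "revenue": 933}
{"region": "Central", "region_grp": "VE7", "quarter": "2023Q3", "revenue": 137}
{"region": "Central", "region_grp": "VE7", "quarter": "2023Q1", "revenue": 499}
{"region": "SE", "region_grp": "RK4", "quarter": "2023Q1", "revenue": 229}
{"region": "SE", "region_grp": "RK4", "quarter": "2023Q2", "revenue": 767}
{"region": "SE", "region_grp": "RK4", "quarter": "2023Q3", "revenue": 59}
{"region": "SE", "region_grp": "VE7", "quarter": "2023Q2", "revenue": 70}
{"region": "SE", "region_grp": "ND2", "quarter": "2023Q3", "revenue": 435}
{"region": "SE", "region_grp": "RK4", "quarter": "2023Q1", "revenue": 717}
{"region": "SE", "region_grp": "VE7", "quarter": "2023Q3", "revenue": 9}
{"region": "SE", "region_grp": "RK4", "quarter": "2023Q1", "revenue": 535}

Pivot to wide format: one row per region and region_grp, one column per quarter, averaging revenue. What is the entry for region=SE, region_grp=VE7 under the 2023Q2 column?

500.50

Rows with region=SE, region_grp=VE7 and quarter=2023Q2: revenue values are 993, 468, 471, 70.
(993 + 468 + 471 + 70) / 4 = 500.50.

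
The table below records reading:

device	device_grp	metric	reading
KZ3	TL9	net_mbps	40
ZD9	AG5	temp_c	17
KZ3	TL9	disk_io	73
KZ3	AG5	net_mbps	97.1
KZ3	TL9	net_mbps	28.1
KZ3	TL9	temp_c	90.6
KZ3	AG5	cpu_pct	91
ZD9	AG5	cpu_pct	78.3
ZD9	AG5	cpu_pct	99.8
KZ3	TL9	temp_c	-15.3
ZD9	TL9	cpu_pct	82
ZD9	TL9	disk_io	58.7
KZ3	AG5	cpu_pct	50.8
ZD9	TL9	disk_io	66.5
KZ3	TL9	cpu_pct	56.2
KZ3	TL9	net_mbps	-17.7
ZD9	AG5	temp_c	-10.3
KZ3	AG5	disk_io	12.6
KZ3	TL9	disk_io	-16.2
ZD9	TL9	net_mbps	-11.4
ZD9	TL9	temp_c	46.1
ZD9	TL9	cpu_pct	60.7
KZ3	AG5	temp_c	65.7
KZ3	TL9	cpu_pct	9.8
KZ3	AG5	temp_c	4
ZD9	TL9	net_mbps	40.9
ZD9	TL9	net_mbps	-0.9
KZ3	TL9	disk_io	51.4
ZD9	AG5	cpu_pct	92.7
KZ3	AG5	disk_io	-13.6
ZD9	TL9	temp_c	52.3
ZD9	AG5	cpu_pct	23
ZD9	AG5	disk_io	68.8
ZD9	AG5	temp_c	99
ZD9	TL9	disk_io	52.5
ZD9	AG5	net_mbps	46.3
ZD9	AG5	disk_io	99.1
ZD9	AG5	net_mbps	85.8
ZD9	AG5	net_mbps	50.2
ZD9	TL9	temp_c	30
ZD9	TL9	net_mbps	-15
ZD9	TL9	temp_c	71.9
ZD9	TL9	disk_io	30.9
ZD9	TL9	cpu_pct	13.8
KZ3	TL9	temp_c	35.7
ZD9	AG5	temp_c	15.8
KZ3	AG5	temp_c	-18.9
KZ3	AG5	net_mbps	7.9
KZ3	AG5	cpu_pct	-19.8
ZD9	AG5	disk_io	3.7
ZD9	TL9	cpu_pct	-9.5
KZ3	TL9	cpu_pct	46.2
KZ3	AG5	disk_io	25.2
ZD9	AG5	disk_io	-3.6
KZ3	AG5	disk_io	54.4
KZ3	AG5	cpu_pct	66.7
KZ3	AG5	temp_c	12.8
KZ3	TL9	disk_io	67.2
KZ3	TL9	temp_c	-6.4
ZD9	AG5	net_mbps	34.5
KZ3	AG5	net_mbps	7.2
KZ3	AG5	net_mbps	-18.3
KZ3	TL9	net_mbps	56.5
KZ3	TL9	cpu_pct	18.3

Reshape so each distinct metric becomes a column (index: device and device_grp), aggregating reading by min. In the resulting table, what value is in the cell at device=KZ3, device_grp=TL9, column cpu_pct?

Rows with device=KZ3, device_grp=TL9 and metric=cpu_pct: reading values are 56.2, 9.8, 46.2, 18.3.
min(56.2, 9.8, 46.2, 18.3) = 9.8.

9.8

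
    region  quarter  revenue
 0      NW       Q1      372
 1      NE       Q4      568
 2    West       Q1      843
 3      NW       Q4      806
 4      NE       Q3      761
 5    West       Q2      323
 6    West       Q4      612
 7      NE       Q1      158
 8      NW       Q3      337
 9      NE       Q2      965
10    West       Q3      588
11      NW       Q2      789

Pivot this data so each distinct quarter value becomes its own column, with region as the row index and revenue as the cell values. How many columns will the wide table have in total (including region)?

5

1 column for region plus 4 distinct quarter values → 5 columns.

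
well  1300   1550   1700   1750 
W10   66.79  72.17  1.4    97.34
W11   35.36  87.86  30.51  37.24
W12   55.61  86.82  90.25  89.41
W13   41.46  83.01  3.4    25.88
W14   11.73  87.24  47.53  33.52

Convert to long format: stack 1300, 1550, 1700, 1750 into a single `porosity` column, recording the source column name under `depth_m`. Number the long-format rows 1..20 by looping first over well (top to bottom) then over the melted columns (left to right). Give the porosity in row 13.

41.46

20 rows total (5 × 4). Row 13: index ⌊(13-1)/4⌋ = 3 into well → W13; (13-1) mod 4 = 0 into the melted columns → 1300.
So row 13 is (W13, 1300, 41.46); porosity = 41.46.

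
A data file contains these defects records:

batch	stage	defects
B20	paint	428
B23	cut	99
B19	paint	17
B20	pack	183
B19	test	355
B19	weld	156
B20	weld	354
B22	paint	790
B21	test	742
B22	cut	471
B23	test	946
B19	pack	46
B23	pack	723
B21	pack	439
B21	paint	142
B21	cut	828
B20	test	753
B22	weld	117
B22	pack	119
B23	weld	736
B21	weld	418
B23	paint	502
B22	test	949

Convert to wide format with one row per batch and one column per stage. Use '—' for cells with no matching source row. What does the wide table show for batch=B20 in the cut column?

—

No long-format row has batch=B20 and stage=cut, so the cell is —.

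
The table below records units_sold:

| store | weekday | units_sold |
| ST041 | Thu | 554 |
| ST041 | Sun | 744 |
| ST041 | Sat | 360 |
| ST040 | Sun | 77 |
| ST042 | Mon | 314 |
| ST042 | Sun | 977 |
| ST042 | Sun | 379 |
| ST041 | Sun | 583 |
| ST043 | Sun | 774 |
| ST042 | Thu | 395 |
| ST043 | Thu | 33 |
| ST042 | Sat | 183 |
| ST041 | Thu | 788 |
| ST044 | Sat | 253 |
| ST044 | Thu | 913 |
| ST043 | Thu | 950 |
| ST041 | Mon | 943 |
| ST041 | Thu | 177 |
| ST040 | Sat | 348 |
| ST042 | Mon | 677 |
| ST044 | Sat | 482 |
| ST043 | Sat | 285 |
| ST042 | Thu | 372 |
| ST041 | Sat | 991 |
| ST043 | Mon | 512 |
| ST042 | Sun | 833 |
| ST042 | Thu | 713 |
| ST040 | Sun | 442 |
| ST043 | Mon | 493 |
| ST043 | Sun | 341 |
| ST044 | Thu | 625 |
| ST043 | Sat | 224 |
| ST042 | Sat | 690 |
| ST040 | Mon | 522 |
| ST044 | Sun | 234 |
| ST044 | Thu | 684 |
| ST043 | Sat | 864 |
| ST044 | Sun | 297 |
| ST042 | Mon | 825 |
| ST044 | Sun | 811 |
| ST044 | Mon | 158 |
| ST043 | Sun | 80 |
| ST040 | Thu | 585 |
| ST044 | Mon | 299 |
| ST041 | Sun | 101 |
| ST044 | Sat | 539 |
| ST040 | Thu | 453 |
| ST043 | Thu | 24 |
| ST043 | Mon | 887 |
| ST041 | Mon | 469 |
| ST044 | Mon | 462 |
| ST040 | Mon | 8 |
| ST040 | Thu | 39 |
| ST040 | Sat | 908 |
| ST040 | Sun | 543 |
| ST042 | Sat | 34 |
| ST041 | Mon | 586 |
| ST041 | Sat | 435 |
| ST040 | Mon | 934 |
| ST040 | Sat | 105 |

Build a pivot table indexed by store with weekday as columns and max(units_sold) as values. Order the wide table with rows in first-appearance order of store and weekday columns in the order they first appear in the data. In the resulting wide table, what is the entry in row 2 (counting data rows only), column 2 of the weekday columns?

543

With rows in first-appearance order of store, row 2 is store=ST040. weekday columns in first-appearance order: Thu, Sun, Sat, Mon; column 2 is Sun.
Long rows with store=ST040, weekday=Sun: max(77, 442, 543) = 543.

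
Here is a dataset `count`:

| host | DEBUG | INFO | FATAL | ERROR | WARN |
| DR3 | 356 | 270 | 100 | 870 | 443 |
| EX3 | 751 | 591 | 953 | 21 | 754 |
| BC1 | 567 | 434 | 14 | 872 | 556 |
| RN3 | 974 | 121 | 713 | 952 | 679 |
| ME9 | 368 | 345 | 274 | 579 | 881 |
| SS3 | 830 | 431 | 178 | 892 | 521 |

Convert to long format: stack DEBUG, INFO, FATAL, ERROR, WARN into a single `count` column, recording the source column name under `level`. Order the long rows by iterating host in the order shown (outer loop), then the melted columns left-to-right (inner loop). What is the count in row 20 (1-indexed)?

30 rows total (6 × 5). Row 20: index ⌊(20-1)/5⌋ = 3 into host → RN3; (20-1) mod 5 = 4 into the melted columns → WARN.
So row 20 is (RN3, WARN, 679); count = 679.

679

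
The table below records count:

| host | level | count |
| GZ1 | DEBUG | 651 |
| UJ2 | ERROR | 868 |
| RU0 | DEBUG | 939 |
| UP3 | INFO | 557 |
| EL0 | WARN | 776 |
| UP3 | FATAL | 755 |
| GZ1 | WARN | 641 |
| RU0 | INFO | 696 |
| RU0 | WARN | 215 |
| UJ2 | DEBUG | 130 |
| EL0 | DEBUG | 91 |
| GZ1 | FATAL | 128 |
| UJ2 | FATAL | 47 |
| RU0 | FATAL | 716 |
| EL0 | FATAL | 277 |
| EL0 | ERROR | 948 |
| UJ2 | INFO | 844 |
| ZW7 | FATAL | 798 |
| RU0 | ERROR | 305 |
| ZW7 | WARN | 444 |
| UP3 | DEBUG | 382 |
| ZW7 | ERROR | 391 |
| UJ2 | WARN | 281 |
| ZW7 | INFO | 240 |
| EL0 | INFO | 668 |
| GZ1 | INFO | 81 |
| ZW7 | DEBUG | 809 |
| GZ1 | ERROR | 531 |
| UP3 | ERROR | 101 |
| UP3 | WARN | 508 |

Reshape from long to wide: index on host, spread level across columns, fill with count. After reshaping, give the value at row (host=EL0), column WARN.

Wide layout: rows indexed by host, columns are the 5 distinct level values (DEBUG, ERROR, INFO, WARN, FATAL).
Cell (host=EL0, level=WARN) draws from the long row where host=EL0 and level=WARN, which has count=776.

776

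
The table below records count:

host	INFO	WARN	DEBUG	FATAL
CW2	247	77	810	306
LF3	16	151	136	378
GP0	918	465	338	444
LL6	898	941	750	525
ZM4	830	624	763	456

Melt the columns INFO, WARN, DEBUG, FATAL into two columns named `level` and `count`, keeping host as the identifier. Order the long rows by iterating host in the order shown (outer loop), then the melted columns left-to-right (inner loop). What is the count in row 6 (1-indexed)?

151

20 rows total (5 × 4). Row 6: index ⌊(6-1)/4⌋ = 1 into host → LF3; (6-1) mod 4 = 1 into the melted columns → WARN.
So row 6 is (LF3, WARN, 151); count = 151.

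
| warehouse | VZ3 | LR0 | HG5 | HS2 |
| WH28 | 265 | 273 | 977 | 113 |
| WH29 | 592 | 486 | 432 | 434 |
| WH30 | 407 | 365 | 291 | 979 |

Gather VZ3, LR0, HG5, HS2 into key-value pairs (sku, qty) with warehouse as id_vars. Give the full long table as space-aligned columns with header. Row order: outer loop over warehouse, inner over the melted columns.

Each (warehouse, column) pair becomes one row: 3 × 4 = 12 rows.
For example, (WH28, VZ3) → qty=265.

warehouse  sku  qty
WH28       VZ3  265
WH28       LR0  273
WH28       HG5  977
WH28       HS2  113
WH29       VZ3  592
WH29       LR0  486
WH29       HG5  432
WH29       HS2  434
WH30       VZ3  407
WH30       LR0  365
WH30       HG5  291
WH30       HS2  979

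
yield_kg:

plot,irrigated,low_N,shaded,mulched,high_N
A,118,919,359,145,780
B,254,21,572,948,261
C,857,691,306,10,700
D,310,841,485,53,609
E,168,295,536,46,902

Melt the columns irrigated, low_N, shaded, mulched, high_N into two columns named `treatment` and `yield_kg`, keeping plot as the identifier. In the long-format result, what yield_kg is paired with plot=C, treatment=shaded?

306

Unpivoting turns each (plot, wide-column) pair into one long row.
The wide cell at row C, column shaded holds 306, so the long row (C, shaded) has yield_kg=306.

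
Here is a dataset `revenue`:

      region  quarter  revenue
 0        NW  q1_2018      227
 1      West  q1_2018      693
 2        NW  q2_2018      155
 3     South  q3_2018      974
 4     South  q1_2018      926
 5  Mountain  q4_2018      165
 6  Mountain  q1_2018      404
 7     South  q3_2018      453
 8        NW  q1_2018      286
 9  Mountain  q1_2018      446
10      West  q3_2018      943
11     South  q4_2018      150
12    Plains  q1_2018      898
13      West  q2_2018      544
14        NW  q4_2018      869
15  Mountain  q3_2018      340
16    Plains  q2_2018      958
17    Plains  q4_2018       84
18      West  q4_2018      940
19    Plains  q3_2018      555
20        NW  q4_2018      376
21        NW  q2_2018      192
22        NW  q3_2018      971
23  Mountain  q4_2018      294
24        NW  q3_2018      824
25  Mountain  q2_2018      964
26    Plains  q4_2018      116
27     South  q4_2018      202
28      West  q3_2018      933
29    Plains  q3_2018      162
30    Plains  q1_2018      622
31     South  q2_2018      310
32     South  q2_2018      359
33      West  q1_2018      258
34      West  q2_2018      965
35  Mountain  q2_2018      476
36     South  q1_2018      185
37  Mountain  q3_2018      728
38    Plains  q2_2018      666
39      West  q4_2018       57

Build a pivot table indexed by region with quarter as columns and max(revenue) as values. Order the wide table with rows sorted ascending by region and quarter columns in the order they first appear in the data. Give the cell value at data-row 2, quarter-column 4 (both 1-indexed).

With rows sorted ascending by region, row 2 is region=NW. quarter columns in first-appearance order: q1_2018, q2_2018, q3_2018, q4_2018; column 4 is q4_2018.
Long rows with region=NW, quarter=q4_2018: max(869, 376) = 869.

869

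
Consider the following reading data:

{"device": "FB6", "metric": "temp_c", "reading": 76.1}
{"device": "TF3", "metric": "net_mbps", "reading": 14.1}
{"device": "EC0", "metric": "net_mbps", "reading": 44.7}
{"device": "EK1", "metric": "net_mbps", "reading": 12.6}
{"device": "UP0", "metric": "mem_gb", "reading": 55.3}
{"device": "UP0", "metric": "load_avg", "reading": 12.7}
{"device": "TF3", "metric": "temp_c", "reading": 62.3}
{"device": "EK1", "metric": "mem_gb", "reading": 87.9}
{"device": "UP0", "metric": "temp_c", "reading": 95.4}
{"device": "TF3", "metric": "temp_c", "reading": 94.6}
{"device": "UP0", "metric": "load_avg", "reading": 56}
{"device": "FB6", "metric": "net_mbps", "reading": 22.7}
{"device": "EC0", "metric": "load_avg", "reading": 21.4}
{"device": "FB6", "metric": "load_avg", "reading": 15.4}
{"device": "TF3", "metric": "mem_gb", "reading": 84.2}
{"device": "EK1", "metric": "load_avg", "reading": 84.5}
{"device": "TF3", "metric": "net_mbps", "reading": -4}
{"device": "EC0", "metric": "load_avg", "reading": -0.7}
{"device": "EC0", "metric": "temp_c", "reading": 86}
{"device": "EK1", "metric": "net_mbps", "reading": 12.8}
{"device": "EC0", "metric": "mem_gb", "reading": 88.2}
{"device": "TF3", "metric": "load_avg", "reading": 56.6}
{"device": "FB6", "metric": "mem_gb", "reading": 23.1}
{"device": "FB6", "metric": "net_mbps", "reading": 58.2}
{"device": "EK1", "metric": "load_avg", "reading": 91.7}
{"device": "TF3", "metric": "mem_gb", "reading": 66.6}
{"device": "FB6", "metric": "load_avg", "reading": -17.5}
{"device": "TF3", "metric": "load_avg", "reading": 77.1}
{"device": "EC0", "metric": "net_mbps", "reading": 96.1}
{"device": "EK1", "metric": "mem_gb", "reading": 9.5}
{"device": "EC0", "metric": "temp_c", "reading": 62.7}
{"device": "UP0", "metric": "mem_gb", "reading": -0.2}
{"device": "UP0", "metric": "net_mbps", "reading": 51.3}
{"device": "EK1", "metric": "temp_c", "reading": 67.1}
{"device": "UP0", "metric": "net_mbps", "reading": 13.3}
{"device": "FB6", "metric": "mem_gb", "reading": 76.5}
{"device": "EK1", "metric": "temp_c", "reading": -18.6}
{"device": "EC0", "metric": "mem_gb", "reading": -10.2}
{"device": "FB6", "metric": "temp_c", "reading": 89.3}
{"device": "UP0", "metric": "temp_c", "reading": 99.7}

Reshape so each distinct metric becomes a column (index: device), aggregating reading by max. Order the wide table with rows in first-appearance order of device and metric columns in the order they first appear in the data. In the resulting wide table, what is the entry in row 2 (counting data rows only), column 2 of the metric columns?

14.1

With rows in first-appearance order of device, row 2 is device=TF3. metric columns in first-appearance order: temp_c, net_mbps, mem_gb, load_avg; column 2 is net_mbps.
Long rows with device=TF3, metric=net_mbps: max(14.1, -4) = 14.1.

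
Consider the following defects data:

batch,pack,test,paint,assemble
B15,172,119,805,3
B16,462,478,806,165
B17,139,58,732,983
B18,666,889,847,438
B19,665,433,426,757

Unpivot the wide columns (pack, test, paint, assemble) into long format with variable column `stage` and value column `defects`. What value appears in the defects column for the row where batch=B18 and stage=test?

889

Unpivoting turns each (batch, wide-column) pair into one long row.
The wide cell at row B18, column test holds 889, so the long row (B18, test) has defects=889.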